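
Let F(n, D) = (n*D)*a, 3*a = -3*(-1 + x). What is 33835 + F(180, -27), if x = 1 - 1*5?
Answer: 9535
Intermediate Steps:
x = -4 (x = 1 - 5 = -4)
a = 5 (a = (-3*(-1 - 4))/3 = (-3*(-5))/3 = (1/3)*15 = 5)
F(n, D) = 5*D*n (F(n, D) = (n*D)*5 = (D*n)*5 = 5*D*n)
33835 + F(180, -27) = 33835 + 5*(-27)*180 = 33835 - 24300 = 9535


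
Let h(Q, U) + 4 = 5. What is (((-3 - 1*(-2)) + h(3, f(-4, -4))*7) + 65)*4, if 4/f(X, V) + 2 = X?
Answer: 284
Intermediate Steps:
f(X, V) = 4/(-2 + X)
h(Q, U) = 1 (h(Q, U) = -4 + 5 = 1)
(((-3 - 1*(-2)) + h(3, f(-4, -4))*7) + 65)*4 = (((-3 - 1*(-2)) + 1*7) + 65)*4 = (((-3 + 2) + 7) + 65)*4 = ((-1 + 7) + 65)*4 = (6 + 65)*4 = 71*4 = 284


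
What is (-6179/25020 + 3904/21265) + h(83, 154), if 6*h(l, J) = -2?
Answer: -42213691/106410060 ≈ -0.39671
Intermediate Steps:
h(l, J) = -⅓ (h(l, J) = (⅙)*(-2) = -⅓)
(-6179/25020 + 3904/21265) + h(83, 154) = (-6179/25020 + 3904/21265) - ⅓ = -6743671/106410060 - ⅓ = -42213691/106410060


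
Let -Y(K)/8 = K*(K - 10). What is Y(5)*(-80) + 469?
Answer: -15531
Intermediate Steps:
Y(K) = -8*K*(-10 + K) (Y(K) = -8*K*(K - 10) = -8*K*(-10 + K))
Y(5)*(-80) + 469 = (8*5*(10 - 1*5))*(-80) + 469 = (8*5*(10 - 5))*(-80) + 469 = (8*5*5)*(-80) + 469 = 200*(-80) + 469 = -16000 + 469 = -15531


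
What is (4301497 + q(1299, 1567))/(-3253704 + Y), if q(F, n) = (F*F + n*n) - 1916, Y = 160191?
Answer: -2814157/1031171 ≈ -2.7291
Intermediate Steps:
q(F, n) = -1916 + F² + n² (q(F, n) = (F² + n²) - 1916 = -1916 + F² + n²)
(4301497 + q(1299, 1567))/(-3253704 + Y) = (4301497 + (-1916 + 1299² + 1567²))/(-3253704 + 160191) = (4301497 + (-1916 + 1687401 + 2455489))/(-3093513) = (4301497 + 4140974)*(-1/3093513) = 8442471*(-1/3093513) = -2814157/1031171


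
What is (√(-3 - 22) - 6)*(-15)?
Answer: 90 - 75*I ≈ 90.0 - 75.0*I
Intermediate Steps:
(√(-3 - 22) - 6)*(-15) = (√(-25) - 6)*(-15) = (5*I - 6)*(-15) = (-6 + 5*I)*(-15) = 90 - 75*I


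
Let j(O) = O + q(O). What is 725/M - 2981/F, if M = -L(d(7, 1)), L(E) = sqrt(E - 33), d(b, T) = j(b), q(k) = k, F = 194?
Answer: -2981/194 + 725*I*sqrt(19)/19 ≈ -15.366 + 166.33*I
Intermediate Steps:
j(O) = 2*O (j(O) = O + O = 2*O)
d(b, T) = 2*b
L(E) = sqrt(-33 + E)
M = -I*sqrt(19) (M = -sqrt(-33 + 2*7) = -sqrt(-33 + 14) = -sqrt(-19) = -I*sqrt(19) ≈ -4.3589*I)
725/M - 2981/F = 725/((-I*sqrt(19))) - 2981/194 = 725*(I*sqrt(19)/19) - 2981*1/194 = 725*I*sqrt(19)/19 - 2981/194 = -2981/194 + 725*I*sqrt(19)/19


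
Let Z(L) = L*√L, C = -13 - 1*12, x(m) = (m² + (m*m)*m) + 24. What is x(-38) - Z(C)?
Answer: -53404 + 125*I ≈ -53404.0 + 125.0*I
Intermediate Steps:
x(m) = 24 + m² + m³ (x(m) = (m² + m²*m) + 24 = (m² + m³) + 24 = 24 + m² + m³)
C = -25 (C = -13 - 12 = -25)
Z(L) = L^(3/2)
x(-38) - Z(C) = (24 + (-38)² + (-38)³) - (-25)^(3/2) = (24 + 1444 - 54872) - (-125)*I = -53404 + 125*I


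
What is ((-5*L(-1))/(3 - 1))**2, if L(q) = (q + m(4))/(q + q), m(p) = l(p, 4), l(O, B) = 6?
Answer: 625/16 ≈ 39.063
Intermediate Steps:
m(p) = 6
L(q) = (6 + q)/(2*q) (L(q) = (q + 6)/(q + q) = (6 + q)/((2*q)) = (6 + q)*(1/(2*q)) = (6 + q)/(2*q))
((-5*L(-1))/(3 - 1))**2 = ((-5*(6 - 1)/(2*(-1)))/(3 - 1))**2 = (-5*(-1)*5/2/2)**2 = (-5*(-5/2)*(1/2))**2 = ((25/2)*(1/2))**2 = (25/4)**2 = 625/16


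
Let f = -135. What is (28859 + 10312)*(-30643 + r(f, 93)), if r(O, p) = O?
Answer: -1205605038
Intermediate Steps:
(28859 + 10312)*(-30643 + r(f, 93)) = (28859 + 10312)*(-30643 - 135) = 39171*(-30778) = -1205605038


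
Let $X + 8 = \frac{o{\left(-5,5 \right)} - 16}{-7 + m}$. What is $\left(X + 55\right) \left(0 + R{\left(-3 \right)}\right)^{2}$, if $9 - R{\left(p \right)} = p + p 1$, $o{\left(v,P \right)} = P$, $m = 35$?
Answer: $\frac{293625}{28} \approx 10487.0$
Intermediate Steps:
$R{\left(p \right)} = 9 - 2 p$ ($R{\left(p \right)} = 9 - \left(p + p 1\right) = 9 - \left(p + p\right) = 9 - 2 p$)
$X = - \frac{235}{28}$ ($X = -8 + \frac{5 - 16}{-7 + 35} = -8 - \frac{11}{28} = - \frac{235}{28} \approx -8.3929$)
$\left(X + 55\right) \left(0 + R{\left(-3 \right)}\right)^{2} = \left(- \frac{235}{28} + 55\right) \left(0 + \left(9 - -6\right)\right)^{2} = \frac{1305 \left(0 + \left(9 + 6\right)\right)^{2}}{28} = \frac{1305 \left(0 + 15\right)^{2}}{28} = \frac{1305 \cdot 15^{2}}{28} = \frac{1305}{28} \cdot 225 = \frac{293625}{28}$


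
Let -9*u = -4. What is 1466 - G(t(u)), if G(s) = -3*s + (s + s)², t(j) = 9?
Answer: 1169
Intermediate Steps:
u = 4/9 (u = -⅑*(-4) = 4/9 ≈ 0.44444)
G(s) = -3*s + 4*s² (G(s) = -3*s + (2*s)² = -3*s + 4*s²)
1466 - G(t(u)) = 1466 - 9*(-3 + 4*9) = 1466 - 9*(-3 + 36) = 1466 - 9*33 = 1466 - 1*297 = 1466 - 297 = 1169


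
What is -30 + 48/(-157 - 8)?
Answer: -1666/55 ≈ -30.291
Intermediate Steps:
-30 + 48/(-157 - 8) = -30 + 48/(-165) = -30 + 48*(-1/165) = -30 - 16/55 = -1666/55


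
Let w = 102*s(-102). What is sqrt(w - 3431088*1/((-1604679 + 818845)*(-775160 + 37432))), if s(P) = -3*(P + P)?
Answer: 3*sqrt(2276477133566704192794670)/18116617036 ≈ 249.85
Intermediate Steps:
s(P) = -6*P
w = 62424 (w = 102*(-6*(-102)) = 102*612 = 62424)
sqrt(w - 3431088*1/((-1604679 + 818845)*(-775160 + 37432))) = sqrt(62424 - 3431088*1/((-1604679 + 818845)*(-775160 + 37432))) = sqrt(62424 - 3431088/((-737728*(-785834)))) = sqrt(62424 - 3431088/579731745152) = sqrt(62424 - 3431088*1/579731745152) = sqrt(62424 - 214443/36233234072) = sqrt(2261823403496085/36233234072) = 3*sqrt(2276477133566704192794670)/18116617036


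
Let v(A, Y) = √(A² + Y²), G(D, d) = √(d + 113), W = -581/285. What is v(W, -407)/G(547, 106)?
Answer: √2946683891334/62415 ≈ 27.503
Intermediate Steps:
W = -581/285 (W = -581*1/285 = -581/285 ≈ -2.0386)
G(D, d) = √(113 + d)
v(W, -407)/G(547, 106) = √((-581/285)² + (-407)²)/(√(113 + 106)) = √(337561/81225 + 165649)/(√219) = √(13455177586/81225)*(√219/219) = (√13455177586/285)*(√219/219) = √2946683891334/62415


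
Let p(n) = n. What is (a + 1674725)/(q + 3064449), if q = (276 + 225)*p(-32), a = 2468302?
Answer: 1381009/1016139 ≈ 1.3591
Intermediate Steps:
q = -16032 (q = (276 + 225)*(-32) = 501*(-32) = -16032)
(a + 1674725)/(q + 3064449) = (2468302 + 1674725)/(-16032 + 3064449) = 4143027/3048417 = 4143027*(1/3048417) = 1381009/1016139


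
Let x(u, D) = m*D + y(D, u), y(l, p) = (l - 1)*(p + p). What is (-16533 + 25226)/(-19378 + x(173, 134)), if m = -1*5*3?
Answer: 8693/24630 ≈ 0.35294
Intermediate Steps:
y(l, p) = 2*p*(-1 + l) (y(l, p) = (-1 + l)*(2*p) = 2*p*(-1 + l))
m = -15 (m = -5*3 = -15)
x(u, D) = -15*D + 2*u*(-1 + D)
(-16533 + 25226)/(-19378 + x(173, 134)) = (-16533 + 25226)/(-19378 + (-15*134 + 2*173*(-1 + 134))) = 8693/(-19378 + (-2010 + 2*173*133)) = 8693/(-19378 + (-2010 + 46018)) = 8693/(-19378 + 44008) = 8693/24630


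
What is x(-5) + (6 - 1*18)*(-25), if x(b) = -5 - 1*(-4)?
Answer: 299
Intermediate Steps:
x(b) = -1 (x(b) = -5 + 4 = -1)
x(-5) + (6 - 1*18)*(-25) = -1 + (6 - 1*18)*(-25) = -1 + (6 - 18)*(-25) = -1 - 12*(-25) = -1 + 300 = 299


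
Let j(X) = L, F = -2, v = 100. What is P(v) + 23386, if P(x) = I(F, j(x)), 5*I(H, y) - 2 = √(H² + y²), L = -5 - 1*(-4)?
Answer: 116932/5 + √5/5 ≈ 23387.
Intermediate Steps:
L = -1 (L = -5 + 4 = -1)
j(X) = -1
I(H, y) = ⅖ + √(H² + y²)/5
P(x) = ⅖ + √5/5 (P(x) = ⅖ + √((-2)² + (-1)²)/5 = ⅖ + √(4 + 1)/5 = ⅖ + √5/5)
P(v) + 23386 = (⅖ + √5/5) + 23386 = 116932/5 + √5/5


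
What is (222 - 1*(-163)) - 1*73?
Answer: 312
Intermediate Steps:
(222 - 1*(-163)) - 1*73 = (222 + 163) - 73 = 385 - 73 = 312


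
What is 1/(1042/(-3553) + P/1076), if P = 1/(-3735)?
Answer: -14279009580/4187655673 ≈ -3.4098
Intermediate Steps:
P = -1/3735 ≈ -0.00026774
1/(1042/(-3553) + P/1076) = 1/(1042/(-3553) - 1/3735/1076) = 1/(1042*(-1/3553) - 1/3735*1/1076) = 1/(-1042/3553 - 1/4018860) = 1/(-4187655673/14279009580) = -14279009580/4187655673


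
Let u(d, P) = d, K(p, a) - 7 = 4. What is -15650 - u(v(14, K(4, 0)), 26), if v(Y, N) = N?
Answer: -15661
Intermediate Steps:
K(p, a) = 11 (K(p, a) = 7 + 4 = 11)
-15650 - u(v(14, K(4, 0)), 26) = -15650 - 1*11 = -15650 - 11 = -15661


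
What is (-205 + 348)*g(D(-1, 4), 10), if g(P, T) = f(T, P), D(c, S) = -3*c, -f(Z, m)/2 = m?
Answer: -858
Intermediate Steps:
f(Z, m) = -2*m
g(P, T) = -2*P
(-205 + 348)*g(D(-1, 4), 10) = (-205 + 348)*(-(-6)*(-1)) = 143*(-2*3) = 143*(-6) = -858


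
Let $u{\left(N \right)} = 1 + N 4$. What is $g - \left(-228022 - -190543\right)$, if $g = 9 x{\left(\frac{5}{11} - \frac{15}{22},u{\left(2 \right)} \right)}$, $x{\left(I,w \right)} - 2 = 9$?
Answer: $37578$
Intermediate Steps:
$u{\left(N \right)} = 1 + 4 N$
$x{\left(I,w \right)} = 11$ ($x{\left(I,w \right)} = 2 + 9 = 11$)
$g = 99$ ($g = 9 \cdot 11 = 99$)
$g - \left(-228022 - -190543\right) = 99 - \left(-228022 - -190543\right) = 99 - \left(-228022 + 190543\right) = 99 - -37479 = 99 + 37479 = 37578$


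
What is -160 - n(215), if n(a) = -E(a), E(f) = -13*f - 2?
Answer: -2957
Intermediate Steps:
E(f) = -2 - 13*f
n(a) = 2 + 13*a (n(a) = -(-2 - 13*a) = 2 + 13*a)
-160 - n(215) = -160 - (2 + 13*215) = -160 - (2 + 2795) = -160 - 1*2797 = -160 - 2797 = -2957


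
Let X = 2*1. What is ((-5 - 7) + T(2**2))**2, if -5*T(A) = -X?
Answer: 3364/25 ≈ 134.56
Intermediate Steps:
X = 2
T(A) = 2/5 (T(A) = -(-1)*2/5 = -1/5*(-2) = 2/5)
((-5 - 7) + T(2**2))**2 = ((-5 - 7) + 2/5)**2 = (-12 + 2/5)**2 = (-58/5)**2 = 3364/25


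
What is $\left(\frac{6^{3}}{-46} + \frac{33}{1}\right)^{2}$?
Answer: $\frac{423801}{529} \approx 801.14$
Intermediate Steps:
$\left(\frac{6^{3}}{-46} + \frac{33}{1}\right)^{2} = \left(216 \left(- \frac{1}{46}\right) + 33 \cdot 1\right)^{2} = \left(- \frac{108}{23} + 33\right)^{2} = \left(\frac{651}{23}\right)^{2} = \frac{423801}{529}$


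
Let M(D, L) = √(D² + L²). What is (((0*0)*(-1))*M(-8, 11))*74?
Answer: 0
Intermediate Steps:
(((0*0)*(-1))*M(-8, 11))*74 = (((0*0)*(-1))*√((-8)² + 11²))*74 = ((0*(-1))*√(64 + 121))*74 = (0*√185)*74 = 0*74 = 0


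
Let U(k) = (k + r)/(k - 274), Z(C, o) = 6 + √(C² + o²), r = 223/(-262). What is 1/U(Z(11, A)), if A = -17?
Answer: 122865424/26324239 - 18750030*√410/26324239 ≈ -9.7550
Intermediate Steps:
r = -223/262 (r = 223*(-1/262) = -223/262 ≈ -0.85114)
U(k) = (-223/262 + k)/(-274 + k) (U(k) = (k - 223/262)/(k - 274) = (-223/262 + k)/(-274 + k))
1/U(Z(11, A)) = 1/((-223/262 + (6 + √(11² + (-17)²)))/(-274 + (6 + √(11² + (-17)²)))) = 1/((-223/262 + (6 + √(121 + 289)))/(-274 + (6 + √(121 + 289)))) = 1/((-223/262 + (6 + √410))/(-274 + (6 + √410))) = 1/((1349/262 + √410)/(-268 + √410)) = (-268 + √410)/(1349/262 + √410)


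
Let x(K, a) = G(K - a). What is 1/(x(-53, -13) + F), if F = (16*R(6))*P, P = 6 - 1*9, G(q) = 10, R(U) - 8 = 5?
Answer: -1/614 ≈ -0.0016287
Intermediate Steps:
R(U) = 13 (R(U) = 8 + 5 = 13)
P = -3 (P = 6 - 9 = -3)
x(K, a) = 10
F = -624 (F = (16*13)*(-3) = 208*(-3) = -624)
1/(x(-53, -13) + F) = 1/(10 - 624) = 1/(-614) = -1/614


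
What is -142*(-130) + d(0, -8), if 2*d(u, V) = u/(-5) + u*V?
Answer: 18460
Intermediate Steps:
d(u, V) = -u/10 + V*u/2 (d(u, V) = (u/(-5) + u*V)/2 = (-u/5 + V*u)/2 = -u/10 + V*u/2)
-142*(-130) + d(0, -8) = -142*(-130) + (⅒)*0*(-1 + 5*(-8)) = 18460 + (⅒)*0*(-1 - 40) = 18460 + (⅒)*0*(-41) = 18460 + 0 = 18460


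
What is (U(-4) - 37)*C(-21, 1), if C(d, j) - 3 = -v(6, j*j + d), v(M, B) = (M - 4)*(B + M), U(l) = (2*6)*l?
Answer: -2635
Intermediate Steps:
U(l) = 12*l
v(M, B) = (-4 + M)*(B + M)
C(d, j) = -9 - 2*d - 2*j² (C(d, j) = 3 - (6² - 4*(j*j + d) - 4*6 + (j*j + d)*6) = 3 - (36 - 4*(j² + d) - 24 + (j² + d)*6) = 3 - (36 - 4*(d + j²) - 24 + (d + j²)*6) = 3 - (36 + (-4*d - 4*j²) - 24 + (6*d + 6*j²)) = 3 - (12 + 2*d + 2*j²) = 3 + (-12 - 2*d - 2*j²) = -9 - 2*d - 2*j²)
(U(-4) - 37)*C(-21, 1) = (12*(-4) - 37)*(-9 - 2*(-21) - 2*1²) = (-48 - 37)*(-9 + 42 - 2*1) = -85*(-9 + 42 - 2) = -85*31 = -2635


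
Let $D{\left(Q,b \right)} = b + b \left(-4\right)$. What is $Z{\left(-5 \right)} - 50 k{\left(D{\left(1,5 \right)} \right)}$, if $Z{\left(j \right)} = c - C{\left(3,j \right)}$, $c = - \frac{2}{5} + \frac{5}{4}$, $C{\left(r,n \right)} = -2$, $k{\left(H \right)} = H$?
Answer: $\frac{15057}{20} \approx 752.85$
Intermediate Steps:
$D{\left(Q,b \right)} = - 3 b$ ($D{\left(Q,b \right)} = b - 4 b = - 3 b$)
$c = \frac{17}{20}$ ($c = \left(-2\right) \frac{1}{5} + 5 \cdot \frac{1}{4} = - \frac{2}{5} + \frac{5}{4} = \frac{17}{20} \approx 0.85$)
$Z{\left(j \right)} = \frac{57}{20}$ ($Z{\left(j \right)} = \frac{17}{20} - -2 = \frac{17}{20} + 2 = \frac{57}{20}$)
$Z{\left(-5 \right)} - 50 k{\left(D{\left(1,5 \right)} \right)} = \frac{57}{20} - 50 \left(\left(-3\right) 5\right) = \frac{57}{20} - -750 = \frac{57}{20} + 750 = \frac{15057}{20}$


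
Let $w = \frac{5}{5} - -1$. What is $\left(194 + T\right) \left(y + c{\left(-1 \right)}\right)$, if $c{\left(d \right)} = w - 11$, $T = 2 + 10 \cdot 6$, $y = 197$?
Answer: $48128$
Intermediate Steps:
$T = 62$ ($T = 2 + 60 = 62$)
$w = 2$ ($w = 5 \cdot \frac{1}{5} + 1 = 1 + 1 = 2$)
$c{\left(d \right)} = -9$ ($c{\left(d \right)} = 2 - 11 = -9$)
$\left(194 + T\right) \left(y + c{\left(-1 \right)}\right) = \left(194 + 62\right) \left(197 - 9\right) = 256 \cdot 188 = 48128$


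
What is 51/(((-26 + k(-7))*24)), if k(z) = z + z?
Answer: -17/320 ≈ -0.053125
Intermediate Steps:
k(z) = 2*z
51/(((-26 + k(-7))*24)) = 51/(((-26 + 2*(-7))*24)) = 51/(((-26 - 14)*24)) = 51/((-40*24)) = 51/(-960) = 51*(-1/960) = -17/320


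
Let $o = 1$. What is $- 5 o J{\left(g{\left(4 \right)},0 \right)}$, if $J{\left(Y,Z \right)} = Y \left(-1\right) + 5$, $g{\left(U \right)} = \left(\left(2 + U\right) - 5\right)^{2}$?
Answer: $-20$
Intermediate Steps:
$g{\left(U \right)} = \left(-3 + U\right)^{2}$
$J{\left(Y,Z \right)} = 5 - Y$ ($J{\left(Y,Z \right)} = - Y + 5 = 5 - Y$)
$- 5 o J{\left(g{\left(4 \right)},0 \right)} = \left(-5\right) 1 \left(5 - \left(-3 + 4\right)^{2}\right) = - 5 \left(5 - 1^{2}\right) = - 5 \left(5 - 1\right) = \left(-5\right) 4 = -20$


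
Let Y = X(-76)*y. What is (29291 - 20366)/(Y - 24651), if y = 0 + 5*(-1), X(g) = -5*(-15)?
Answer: -2975/8342 ≈ -0.35663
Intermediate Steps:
X(g) = 75
y = -5 (y = 0 - 5 = -5)
Y = -375 (Y = 75*(-5) = -375)
(29291 - 20366)/(Y - 24651) = (29291 - 20366)/(-375 - 24651) = 8925/(-25026) = 8925*(-1/25026) = -2975/8342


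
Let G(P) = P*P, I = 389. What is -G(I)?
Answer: -151321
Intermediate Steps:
G(P) = P**2
-G(I) = -1*389**2 = -1*151321 = -151321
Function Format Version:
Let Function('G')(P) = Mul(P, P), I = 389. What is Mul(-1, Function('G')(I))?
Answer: -151321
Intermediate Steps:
Function('G')(P) = Pow(P, 2)
Mul(-1, Function('G')(I)) = Mul(-1, Pow(389, 2)) = Mul(-1, 151321) = -151321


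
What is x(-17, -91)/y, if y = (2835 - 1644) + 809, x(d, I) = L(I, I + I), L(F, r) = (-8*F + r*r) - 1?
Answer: 33851/2000 ≈ 16.926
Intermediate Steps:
L(F, r) = -1 + r**2 - 8*F (L(F, r) = (-8*F + r**2) - 1 = (r**2 - 8*F) - 1 = -1 + r**2 - 8*F)
x(d, I) = -1 - 8*I + 4*I**2 (x(d, I) = -1 + (I + I)**2 - 8*I = -1 + (2*I)**2 - 8*I = -1 + 4*I**2 - 8*I = -1 - 8*I + 4*I**2)
y = 2000 (y = 1191 + 809 = 2000)
x(-17, -91)/y = (-1 - 8*(-91) + 4*(-91)**2)/2000 = (-1 + 728 + 4*8281)*(1/2000) = (-1 + 728 + 33124)*(1/2000) = 33851*(1/2000) = 33851/2000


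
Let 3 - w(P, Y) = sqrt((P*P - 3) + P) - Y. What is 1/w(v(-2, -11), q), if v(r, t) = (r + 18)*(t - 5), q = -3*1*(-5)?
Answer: -2/7217 - sqrt(7253)/21651 ≈ -0.0042106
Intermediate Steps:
q = 15 (q = -3*(-5) = 15)
v(r, t) = (-5 + t)*(18 + r) (v(r, t) = (18 + r)*(-5 + t) = (-5 + t)*(18 + r))
w(P, Y) = 3 + Y - sqrt(-3 + P + P**2) (w(P, Y) = 3 - (sqrt((P*P - 3) + P) - Y) = 3 - (sqrt((P**2 - 3) + P) - Y) = 3 - (sqrt((-3 + P**2) + P) - Y) = 3 - (sqrt(-3 + P + P**2) - Y) = 3 + (Y - sqrt(-3 + P + P**2)) = 3 + Y - sqrt(-3 + P + P**2))
1/w(v(-2, -11), q) = 1/(3 + 15 - sqrt(-3 + (-90 - 5*(-2) + 18*(-11) - 2*(-11)) + (-90 - 5*(-2) + 18*(-11) - 2*(-11))**2)) = 1/(3 + 15 - sqrt(-3 + (-90 + 10 - 198 + 22) + (-90 + 10 - 198 + 22)**2)) = 1/(3 + 15 - sqrt(-3 - 256 + (-256)**2)) = 1/(3 + 15 - sqrt(-3 - 256 + 65536)) = 1/(3 + 15 - sqrt(65277)) = 1/(3 + 15 - 3*sqrt(7253)) = 1/(18 - 3*sqrt(7253))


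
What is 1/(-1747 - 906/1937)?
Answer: -1937/3384845 ≈ -0.00057226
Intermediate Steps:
1/(-1747 - 906/1937) = 1/(-3384845/1937) = -1937/3384845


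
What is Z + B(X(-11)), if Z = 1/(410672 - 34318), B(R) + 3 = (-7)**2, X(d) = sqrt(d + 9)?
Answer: 17312285/376354 ≈ 46.000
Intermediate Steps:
X(d) = sqrt(9 + d)
B(R) = 46 (B(R) = -3 + (-7)**2 = -3 + 49 = 46)
Z = 1/376354 ≈ 2.6571e-6
Z + B(X(-11)) = 1/376354 + 46 = 17312285/376354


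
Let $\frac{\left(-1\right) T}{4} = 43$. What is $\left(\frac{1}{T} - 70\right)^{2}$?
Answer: $\frac{144985681}{29584} \approx 4900.8$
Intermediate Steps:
$T = -172$ ($T = \left(-4\right) 43 = -172$)
$\left(\frac{1}{T} - 70\right)^{2} = \left(\frac{1}{-172} - 70\right)^{2} = \left(- \frac{1}{172} - 70\right)^{2} = \left(- \frac{12041}{172}\right)^{2} = \frac{144985681}{29584}$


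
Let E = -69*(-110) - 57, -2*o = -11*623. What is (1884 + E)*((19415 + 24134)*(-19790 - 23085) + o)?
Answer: -35166090470049/2 ≈ -1.7583e+13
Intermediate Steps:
o = 6853/2 (o = -(-11)*623/2 = -1/2*(-6853) = 6853/2 ≈ 3426.5)
E = 7533 (E = 7590 - 57 = 7533)
(1884 + E)*((19415 + 24134)*(-19790 - 23085) + o) = (1884 + 7533)*((19415 + 24134)*(-19790 - 23085) + 6853/2) = 9417*(43549*(-42875) + 6853/2) = 9417*(-1867163375 + 6853/2) = 9417*(-3734319897/2) = -35166090470049/2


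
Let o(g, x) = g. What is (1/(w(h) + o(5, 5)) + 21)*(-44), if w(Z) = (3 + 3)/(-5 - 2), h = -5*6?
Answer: -27104/29 ≈ -934.62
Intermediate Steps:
h = -30
w(Z) = -6/7 (w(Z) = 6/(-7) = 6*(-⅐) = -6/7)
(1/(w(h) + o(5, 5)) + 21)*(-44) = (1/(-6/7 + 5) + 21)*(-44) = (1/(29/7) + 21)*(-44) = (7/29 + 21)*(-44) = (616/29)*(-44) = -27104/29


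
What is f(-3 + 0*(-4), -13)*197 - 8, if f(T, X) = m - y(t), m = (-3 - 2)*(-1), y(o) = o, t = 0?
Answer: 977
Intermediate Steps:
m = 5 (m = -5*(-1) = 5)
f(T, X) = 5 (f(T, X) = 5 - 1*0 = 5 + 0 = 5)
f(-3 + 0*(-4), -13)*197 - 8 = 5*197 - 8 = 985 - 8 = 977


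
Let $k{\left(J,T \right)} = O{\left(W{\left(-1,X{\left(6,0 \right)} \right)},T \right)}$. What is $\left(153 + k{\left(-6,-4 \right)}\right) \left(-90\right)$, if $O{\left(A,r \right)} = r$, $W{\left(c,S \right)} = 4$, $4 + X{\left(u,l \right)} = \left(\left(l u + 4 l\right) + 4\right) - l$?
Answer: $-13410$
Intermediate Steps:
$X{\left(u,l \right)} = 3 l + l u$ ($X{\left(u,l \right)} = -4 - \left(-4 - 3 l - l u\right) = -4 + \left(4 + 3 l + l u\right) = 3 l + l u$)
$k{\left(J,T \right)} = T$
$\left(153 + k{\left(-6,-4 \right)}\right) \left(-90\right) = \left(153 - 4\right) \left(-90\right) = 149 \left(-90\right) = -13410$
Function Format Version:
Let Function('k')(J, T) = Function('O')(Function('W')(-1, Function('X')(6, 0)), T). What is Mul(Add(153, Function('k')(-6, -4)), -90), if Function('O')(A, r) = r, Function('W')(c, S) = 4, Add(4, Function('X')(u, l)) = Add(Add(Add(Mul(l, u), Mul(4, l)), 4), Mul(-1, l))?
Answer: -13410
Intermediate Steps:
Function('X')(u, l) = Add(Mul(3, l), Mul(l, u)) (Function('X')(u, l) = Add(-4, Add(Add(Add(Mul(l, u), Mul(4, l)), 4), Mul(-1, l))) = Add(-4, Add(Add(Add(Mul(4, l), Mul(l, u)), 4), Mul(-1, l))) = Add(-4, Add(Add(4, Mul(4, l), Mul(l, u)), Mul(-1, l))) = Add(-4, Add(4, Mul(3, l), Mul(l, u))) = Add(Mul(3, l), Mul(l, u)))
Function('k')(J, T) = T
Mul(Add(153, Function('k')(-6, -4)), -90) = Mul(Add(153, -4), -90) = Mul(149, -90) = -13410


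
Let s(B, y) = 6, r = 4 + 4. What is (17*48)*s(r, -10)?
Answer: 4896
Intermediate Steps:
r = 8
(17*48)*s(r, -10) = (17*48)*6 = 816*6 = 4896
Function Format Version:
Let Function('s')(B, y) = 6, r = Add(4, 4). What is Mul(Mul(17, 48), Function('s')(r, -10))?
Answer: 4896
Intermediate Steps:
r = 8
Mul(Mul(17, 48), Function('s')(r, -10)) = Mul(Mul(17, 48), 6) = Mul(816, 6) = 4896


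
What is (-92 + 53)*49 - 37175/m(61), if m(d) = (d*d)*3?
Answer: -21369668/11163 ≈ -1914.3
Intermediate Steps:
m(d) = 3*d² (m(d) = d²*3 = 3*d²)
(-92 + 53)*49 - 37175/m(61) = (-92 + 53)*49 - 37175/(3*61²) = -39*49 - 37175/(3*3721) = -1911 - 37175/11163 = -21369668/11163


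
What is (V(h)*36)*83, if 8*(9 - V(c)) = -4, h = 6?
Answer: 28386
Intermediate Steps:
V(c) = 19/2 (V(c) = 9 - ⅛*(-4) = 9 + ½ = 19/2)
(V(h)*36)*83 = ((19/2)*36)*83 = 342*83 = 28386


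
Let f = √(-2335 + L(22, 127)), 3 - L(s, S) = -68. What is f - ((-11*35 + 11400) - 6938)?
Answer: -4077 + 2*I*√566 ≈ -4077.0 + 47.581*I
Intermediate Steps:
L(s, S) = 71 (L(s, S) = 3 - 1*(-68) = 3 + 68 = 71)
f = 2*I*√566 (f = √(-2335 + 71) = √(-2264) = 2*I*√566 ≈ 47.581*I)
f - ((-11*35 + 11400) - 6938) = 2*I*√566 - ((-11*35 + 11400) - 6938) = 2*I*√566 - ((-385 + 11400) - 6938) = 2*I*√566 - (11015 - 6938) = 2*I*√566 - 1*4077 = 2*I*√566 - 4077 = -4077 + 2*I*√566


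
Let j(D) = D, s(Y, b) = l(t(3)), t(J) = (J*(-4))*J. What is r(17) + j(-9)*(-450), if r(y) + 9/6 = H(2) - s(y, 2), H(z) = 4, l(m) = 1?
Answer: 8103/2 ≈ 4051.5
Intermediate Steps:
t(J) = -4*J² (t(J) = (-4*J)*J = -4*J²)
s(Y, b) = 1
r(y) = 3/2 (r(y) = -3/2 + (4 - 1*1) = -3/2 + (4 - 1) = -3/2 + 3 = 3/2)
r(17) + j(-9)*(-450) = 3/2 - 9*(-450) = 3/2 + 4050 = 8103/2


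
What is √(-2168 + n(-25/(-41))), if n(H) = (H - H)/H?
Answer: 2*I*√542 ≈ 46.562*I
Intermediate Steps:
n(H) = 0 (n(H) = 0/H = 0)
√(-2168 + n(-25/(-41))) = √(-2168 + 0) = √(-2168) = 2*I*√542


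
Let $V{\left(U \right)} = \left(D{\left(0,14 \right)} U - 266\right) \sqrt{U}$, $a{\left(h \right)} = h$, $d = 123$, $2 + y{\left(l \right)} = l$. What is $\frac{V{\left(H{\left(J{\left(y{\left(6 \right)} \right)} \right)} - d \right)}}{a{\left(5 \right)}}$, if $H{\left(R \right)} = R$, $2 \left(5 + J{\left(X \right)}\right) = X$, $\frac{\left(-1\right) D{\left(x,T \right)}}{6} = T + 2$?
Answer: $7098 i \sqrt{14} \approx 26558.0 i$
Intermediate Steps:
$y{\left(l \right)} = -2 + l$
$D{\left(x,T \right)} = -12 - 6 T$ ($D{\left(x,T \right)} = - 6 \left(T + 2\right) = - 6 \left(2 + T\right) = -12 - 6 T$)
$J{\left(X \right)} = -5 + \frac{X}{2}$
$V{\left(U \right)} = \sqrt{U} \left(-266 - 96 U\right)$ ($V{\left(U \right)} = \left(\left(-12 - 84\right) U - 266\right) \sqrt{U} = \left(- 96 U - 266\right) \sqrt{U} = \left(-266 - 96 U\right) \sqrt{U} = \sqrt{U} \left(-266 - 96 U\right)$)
$\frac{V{\left(H{\left(J{\left(y{\left(6 \right)} \right)} \right)} - d \right)}}{a{\left(5 \right)}} = \frac{\sqrt{\left(-5 + \frac{-2 + 6}{2}\right) - 123} \left(-266 - 96 \left(\left(-5 + \frac{-2 + 6}{2}\right) - 123\right)\right)}{5} = \sqrt{\left(-5 + \frac{1}{2} \cdot 4\right) - 123} \left(-266 - 96 \left(\left(-5 + \frac{1}{2} \cdot 4\right) - 123\right)\right) \frac{1}{5} = \sqrt{\left(-5 + 2\right) - 123} \left(-266 - 96 \left(\left(-5 + 2\right) - 123\right)\right) \frac{1}{5} = \sqrt{-3 - 123} \left(-266 - 96 \left(-3 - 123\right)\right) \frac{1}{5} = \sqrt{-126} \left(-266 - -12096\right) \frac{1}{5} = 3 i \sqrt{14} \left(-266 + 12096\right) \frac{1}{5} = 3 i \sqrt{14} \cdot 11830 \cdot \frac{1}{5} = 35490 i \sqrt{14} \cdot \frac{1}{5} = 7098 i \sqrt{14}$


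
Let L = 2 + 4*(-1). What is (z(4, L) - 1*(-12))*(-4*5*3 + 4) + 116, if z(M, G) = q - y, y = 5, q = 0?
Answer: -276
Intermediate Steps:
L = -2 (L = 2 - 4 = -2)
z(M, G) = -5 (z(M, G) = 0 - 1*5 = 0 - 5 = -5)
(z(4, L) - 1*(-12))*(-4*5*3 + 4) + 116 = (-5 - 1*(-12))*(-4*5*3 + 4) + 116 = (-5 + 12)*(-20*3 + 4) + 116 = 7*(-60 + 4) + 116 = 7*(-56) + 116 = -392 + 116 = -276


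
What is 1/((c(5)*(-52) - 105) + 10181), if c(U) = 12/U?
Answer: 5/49756 ≈ 0.00010049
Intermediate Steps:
1/((c(5)*(-52) - 105) + 10181) = 1/(((12/5)*(-52) - 105) + 10181) = 1/((-624/5 - 105) + 10181) = 1/(-1149/5 + 10181) = 1/(49756/5) = 5/49756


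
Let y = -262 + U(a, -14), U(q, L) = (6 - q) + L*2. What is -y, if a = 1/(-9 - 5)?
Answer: 3975/14 ≈ 283.93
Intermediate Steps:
a = -1/14 (a = 1/(-14) = -1/14 ≈ -0.071429)
U(q, L) = 6 - q + 2*L (U(q, L) = (6 - q) + 2*L = 6 - q + 2*L)
y = -3975/14 (y = -262 + (6 - 1*(-1/14) + 2*(-14)) = -262 + (6 + 1/14 - 28) = -262 - 307/14 = -3975/14 ≈ -283.93)
-y = -1*(-3975/14) = 3975/14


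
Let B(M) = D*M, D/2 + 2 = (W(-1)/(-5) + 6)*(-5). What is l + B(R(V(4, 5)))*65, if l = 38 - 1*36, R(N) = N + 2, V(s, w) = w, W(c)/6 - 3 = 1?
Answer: -7278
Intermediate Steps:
W(c) = 24 (W(c) = 18 + 6*1 = 18 + 6 = 24)
R(N) = 2 + N
l = 2 (l = 38 - 36 = 2)
D = -16 (D = -4 + 2*((24/(-5) + 6)*(-5)) = -4 + 2*((24*(-⅕) + 6)*(-5)) = -4 + 2*((-24/5 + 6)*(-5)) = -4 + 2*((6/5)*(-5)) = -4 + 2*(-6) = -4 - 12 = -16)
B(M) = -16*M
l + B(R(V(4, 5)))*65 = 2 - 16*(2 + 5)*65 = 2 - 16*7*65 = 2 - 112*65 = 2 - 7280 = -7278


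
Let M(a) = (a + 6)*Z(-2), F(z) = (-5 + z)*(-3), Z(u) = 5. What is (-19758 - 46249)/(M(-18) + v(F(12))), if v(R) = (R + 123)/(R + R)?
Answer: 462049/437 ≈ 1057.3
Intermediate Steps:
F(z) = 15 - 3*z
v(R) = (123 + R)/(2*R) (v(R) = (123 + R)/((2*R)) = (123 + R)*(1/(2*R)) = (123 + R)/(2*R))
M(a) = 30 + 5*a (M(a) = (a + 6)*5 = (6 + a)*5 = 30 + 5*a)
(-19758 - 46249)/(M(-18) + v(F(12))) = (-19758 - 46249)/((30 + 5*(-18)) + (123 + (15 - 3*12))/(2*(15 - 3*12))) = -66007/((30 - 90) + (123 + (15 - 36))/(2*(15 - 36))) = -66007/(-60 + (½)*(123 - 21)/(-21)) = -66007/(-60 + (½)*(-1/21)*102) = -66007/(-60 - 17/7) = -66007/(-437/7) = -66007*(-7/437) = 462049/437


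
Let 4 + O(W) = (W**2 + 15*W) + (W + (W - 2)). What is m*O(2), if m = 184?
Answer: 5888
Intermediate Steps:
O(W) = -6 + W**2 + 17*W (O(W) = -4 + ((W**2 + 15*W) + (W + (W - 2))) = -4 + ((W**2 + 15*W) + (W + (-2 + W))) = -4 + ((W**2 + 15*W) + (-2 + 2*W)) = -4 + (-2 + W**2 + 17*W) = -6 + W**2 + 17*W)
m*O(2) = 184*(-6 + 2**2 + 17*2) = 184*(-6 + 4 + 34) = 184*32 = 5888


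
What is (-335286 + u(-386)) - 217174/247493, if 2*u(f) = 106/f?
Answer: -32030739013521/95532298 ≈ -3.3529e+5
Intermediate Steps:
u(f) = 53/f (u(f) = (106/f)/2 = 53/f)
(-335286 + u(-386)) - 217174/247493 = (-335286 + 53/(-386)) - 217174/247493 = (-335286 + 53*(-1/386)) - 217174*1/247493 = (-335286 - 53/386) - 217174/247493 = -129420449/386 - 217174/247493 = -32030739013521/95532298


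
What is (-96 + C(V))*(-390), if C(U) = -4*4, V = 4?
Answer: 43680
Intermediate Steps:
C(U) = -16
(-96 + C(V))*(-390) = (-96 - 16)*(-390) = -112*(-390) = 43680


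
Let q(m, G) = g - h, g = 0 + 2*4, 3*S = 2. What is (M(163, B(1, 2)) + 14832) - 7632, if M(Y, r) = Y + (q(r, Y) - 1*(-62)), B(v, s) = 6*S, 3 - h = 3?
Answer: 7433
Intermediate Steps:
S = 2/3 (S = (1/3)*2 = 2/3 ≈ 0.66667)
h = 0 (h = 3 - 1*3 = 3 - 3 = 0)
g = 8 (g = 0 + 8 = 8)
q(m, G) = 8 (q(m, G) = 8 - 1*0 = 8 + 0 = 8)
B(v, s) = 4 (B(v, s) = 6*(2/3) = 4)
M(Y, r) = 70 + Y (M(Y, r) = Y + (8 - 1*(-62)) = Y + (8 + 62) = Y + 70 = 70 + Y)
(M(163, B(1, 2)) + 14832) - 7632 = ((70 + 163) + 14832) - 7632 = (233 + 14832) - 7632 = 15065 - 7632 = 7433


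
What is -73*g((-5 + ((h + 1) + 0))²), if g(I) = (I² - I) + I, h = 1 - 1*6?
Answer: -478953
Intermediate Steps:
h = -5 (h = 1 - 6 = -5)
g(I) = I²
-73*g((-5 + ((h + 1) + 0))²) = -73*(-5 + ((-5 + 1) + 0))⁴ = -73*(-5 + (-4 + 0))⁴ = -73*(-5 - 4)⁴ = -73*((-9)²)² = -73*81² = -73*6561 = -478953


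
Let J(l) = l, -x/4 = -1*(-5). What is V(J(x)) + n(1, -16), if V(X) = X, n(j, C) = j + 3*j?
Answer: -16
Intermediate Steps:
x = -20 (x = -(-4)*(-5) = -4*5 = -20)
n(j, C) = 4*j
V(J(x)) + n(1, -16) = -20 + 4*1 = -20 + 4 = -16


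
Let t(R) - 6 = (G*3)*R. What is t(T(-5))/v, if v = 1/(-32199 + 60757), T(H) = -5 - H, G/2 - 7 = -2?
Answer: 171348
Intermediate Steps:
G = 10 (G = 14 + 2*(-2) = 14 - 4 = 10)
v = 1/28558 ≈ 3.5016e-5
t(R) = 6 + 30*R (t(R) = 6 + (10*3)*R = 6 + 30*R)
t(T(-5))/v = (6 + 30*(-5 - 1*(-5)))/(1/28558) = (6 + 30*(-5 + 5))*28558 = (6 + 30*0)*28558 = (6 + 0)*28558 = 6*28558 = 171348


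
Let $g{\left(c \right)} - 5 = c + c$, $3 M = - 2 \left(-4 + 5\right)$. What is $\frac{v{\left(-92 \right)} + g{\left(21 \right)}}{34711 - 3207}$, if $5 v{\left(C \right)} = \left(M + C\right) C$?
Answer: $\frac{26281}{472560} \approx 0.055614$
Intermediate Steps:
$M = - \frac{2}{3}$ ($M = \frac{\left(-1\right) 2 \left(-4 + 5\right)}{3} = \frac{\left(-1\right) 2 \cdot 1}{3} = \frac{\left(-1\right) 2}{3} = \frac{1}{3} \left(-2\right) = - \frac{2}{3} \approx -0.66667$)
$g{\left(c \right)} = 5 + 2 c$ ($g{\left(c \right)} = 5 + \left(c + c\right) = 5 + 2 c$)
$v{\left(C \right)} = \frac{C \left(- \frac{2}{3} + C\right)}{5}$ ($v{\left(C \right)} = \frac{\left(- \frac{2}{3} + C\right) C}{5} = \frac{C \left(- \frac{2}{3} + C\right)}{5}$)
$\frac{v{\left(-92 \right)} + g{\left(21 \right)}}{34711 - 3207} = \frac{\frac{1}{15} \left(-92\right) \left(-2 + 3 \left(-92\right)\right) + \left(5 + 2 \cdot 21\right)}{34711 - 3207} = \frac{\frac{1}{15} \left(-92\right) \left(-2 - 276\right) + \left(5 + 42\right)}{31504} = \left(\frac{1}{15} \left(-92\right) \left(-278\right) + 47\right) \frac{1}{31504} = \left(\frac{25576}{15} + 47\right) \frac{1}{31504} = \frac{26281}{15} \cdot \frac{1}{31504} = \frac{26281}{472560}$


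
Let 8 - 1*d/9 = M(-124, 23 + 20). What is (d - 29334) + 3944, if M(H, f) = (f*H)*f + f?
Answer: 2037779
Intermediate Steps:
M(H, f) = f + H*f**2 (M(H, f) = (H*f)*f + f = H*f**2 + f = f + H*f**2)
d = 2063169 (d = 72 - 9*(23 + 20)*(1 - 124*(23 + 20)) = 72 - 387*(1 - 124*43) = 72 - 387*(1 - 5332) = 72 - 387*(-5331) = 72 - 9*(-229233) = 72 + 2063097 = 2063169)
(d - 29334) + 3944 = (2063169 - 29334) + 3944 = 2033835 + 3944 = 2037779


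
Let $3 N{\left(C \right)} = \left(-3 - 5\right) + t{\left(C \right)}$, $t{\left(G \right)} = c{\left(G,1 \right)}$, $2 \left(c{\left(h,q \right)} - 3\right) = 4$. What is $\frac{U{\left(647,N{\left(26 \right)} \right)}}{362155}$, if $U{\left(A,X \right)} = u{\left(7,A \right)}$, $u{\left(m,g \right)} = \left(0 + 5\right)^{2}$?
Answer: $\frac{5}{72431} \approx 6.9031 \cdot 10^{-5}$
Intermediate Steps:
$c{\left(h,q \right)} = 5$ ($c{\left(h,q \right)} = 3 + \frac{1}{2} \cdot 4 = 3 + 2 = 5$)
$t{\left(G \right)} = 5$
$u{\left(m,g \right)} = 25$ ($u{\left(m,g \right)} = 5^{2} = 25$)
$N{\left(C \right)} = -1$ ($N{\left(C \right)} = \frac{\left(-3 - 5\right) + 5}{3} = \frac{-8 + 5}{3} = \frac{1}{3} \left(-3\right) = -1$)
$U{\left(A,X \right)} = 25$
$\frac{U{\left(647,N{\left(26 \right)} \right)}}{362155} = \frac{25}{362155} = 25 \cdot \frac{1}{362155} = \frac{5}{72431}$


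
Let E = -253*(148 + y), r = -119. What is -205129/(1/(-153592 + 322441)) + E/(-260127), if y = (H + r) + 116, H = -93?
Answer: -9009713645415011/260127 ≈ -3.4636e+10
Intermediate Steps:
y = -96 (y = (-93 - 119) + 116 = -212 + 116 = -96)
E = -13156 (E = -253*(148 - 96) = -253*52 = -13156)
-205129/(1/(-153592 + 322441)) + E/(-260127) = -205129/(1/(-153592 + 322441)) - 13156/(-260127) = -205129/(1/168849) - 13156*(-1/260127) = -205129/1/168849 + 13156/260127 = -205129*168849 + 13156/260127 = -34635826521 + 13156/260127 = -9009713645415011/260127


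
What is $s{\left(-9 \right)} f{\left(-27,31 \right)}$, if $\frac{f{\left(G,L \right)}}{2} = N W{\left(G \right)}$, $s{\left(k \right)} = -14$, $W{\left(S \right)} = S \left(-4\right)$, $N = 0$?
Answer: $0$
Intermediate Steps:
$W{\left(S \right)} = - 4 S$
$f{\left(G,L \right)} = 0$ ($f{\left(G,L \right)} = 2 \cdot 0 \left(- 4 G\right) = 2 \cdot 0 = 0$)
$s{\left(-9 \right)} f{\left(-27,31 \right)} = \left(-14\right) 0 = 0$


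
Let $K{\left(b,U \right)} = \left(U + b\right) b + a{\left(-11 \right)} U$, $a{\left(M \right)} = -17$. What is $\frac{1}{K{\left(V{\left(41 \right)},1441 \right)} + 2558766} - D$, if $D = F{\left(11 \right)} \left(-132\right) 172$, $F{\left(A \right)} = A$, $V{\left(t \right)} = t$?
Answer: $\frac{648093422065}{2595031} \approx 2.4974 \cdot 10^{5}$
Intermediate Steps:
$K{\left(b,U \right)} = - 17 U + b \left(U + b\right)$ ($K{\left(b,U \right)} = \left(U + b\right) b - 17 U = b \left(U + b\right) - 17 U = - 17 U + b \left(U + b\right)$)
$D = -249744$ ($D = 11 \left(-132\right) 172 = \left(-1452\right) 172 = -249744$)
$\frac{1}{K{\left(V{\left(41 \right)},1441 \right)} + 2558766} - D = \frac{1}{\left(41^{2} - 24497 + 1441 \cdot 41\right) + 2558766} - -249744 = \frac{1}{\left(1681 - 24497 + 59081\right) + 2558766} + 249744 = \frac{1}{36265 + 2558766} + 249744 = \frac{1}{2595031} + 249744 = \frac{648093422065}{2595031}$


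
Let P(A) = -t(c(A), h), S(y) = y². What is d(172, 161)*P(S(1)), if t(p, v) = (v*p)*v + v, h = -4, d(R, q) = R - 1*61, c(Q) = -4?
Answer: 7548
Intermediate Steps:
d(R, q) = -61 + R (d(R, q) = R - 61 = -61 + R)
t(p, v) = v + p*v² (t(p, v) = (p*v)*v + v = p*v² + v = v + p*v²)
P(A) = 68 (P(A) = -(-4)*(1 - 4*(-4)) = -(-4)*(1 + 16) = -(-4)*17 = -1*(-68) = 68)
d(172, 161)*P(S(1)) = (-61 + 172)*68 = 111*68 = 7548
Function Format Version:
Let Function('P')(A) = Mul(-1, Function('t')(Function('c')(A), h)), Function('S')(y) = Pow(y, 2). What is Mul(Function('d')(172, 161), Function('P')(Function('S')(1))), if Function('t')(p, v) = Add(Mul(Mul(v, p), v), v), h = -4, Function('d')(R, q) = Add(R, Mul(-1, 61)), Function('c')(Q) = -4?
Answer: 7548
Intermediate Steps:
Function('d')(R, q) = Add(-61, R) (Function('d')(R, q) = Add(R, -61) = Add(-61, R))
Function('t')(p, v) = Add(v, Mul(p, Pow(v, 2))) (Function('t')(p, v) = Add(Mul(Mul(p, v), v), v) = Add(Mul(p, Pow(v, 2)), v) = Add(v, Mul(p, Pow(v, 2))))
Function('P')(A) = 68 (Function('P')(A) = Mul(-1, Mul(-4, Add(1, Mul(-4, -4)))) = Mul(-1, Mul(-4, Add(1, 16))) = Mul(-1, Mul(-4, 17)) = Mul(-1, -68) = 68)
Mul(Function('d')(172, 161), Function('P')(Function('S')(1))) = Mul(Add(-61, 172), 68) = Mul(111, 68) = 7548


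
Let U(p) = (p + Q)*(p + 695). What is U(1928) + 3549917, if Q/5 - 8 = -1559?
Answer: -11734304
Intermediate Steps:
Q = -7755 (Q = 40 + 5*(-1559) = 40 - 7795 = -7755)
U(p) = (-7755 + p)*(695 + p) (U(p) = (p - 7755)*(p + 695) = (-7755 + p)*(695 + p))
U(1928) + 3549917 = (-5389725 + 1928² - 7060*1928) + 3549917 = (-5389725 + 3717184 - 13611680) + 3549917 = -15284221 + 3549917 = -11734304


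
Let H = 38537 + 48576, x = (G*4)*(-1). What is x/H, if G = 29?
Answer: -116/87113 ≈ -0.0013316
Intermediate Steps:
x = -116 (x = (29*4)*(-1) = 116*(-1) = -116)
H = 87113
x/H = -116/87113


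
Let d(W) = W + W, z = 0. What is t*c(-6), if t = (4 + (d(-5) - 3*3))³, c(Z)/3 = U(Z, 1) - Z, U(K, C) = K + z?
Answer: 0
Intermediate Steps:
U(K, C) = K (U(K, C) = K + 0 = K)
c(Z) = 0 (c(Z) = 3*(Z - Z) = 3*0 = 0)
d(W) = 2*W
t = -3375 (t = (4 + (2*(-5) - 3*3))³ = (4 + (-10 - 9))³ = (4 - 19)³ = (-15)³ = -3375)
t*c(-6) = -3375*0 = 0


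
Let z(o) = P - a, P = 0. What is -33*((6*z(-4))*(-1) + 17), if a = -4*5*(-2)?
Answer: -8481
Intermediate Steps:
a = 40 (a = -20*(-2) = 40)
z(o) = -40 (z(o) = 0 - 1*40 = 0 - 40 = -40)
-33*((6*z(-4))*(-1) + 17) = -33*((6*(-40))*(-1) + 17) = -33*(-240*(-1) + 17) = -33*(240 + 17) = -33*257 = -8481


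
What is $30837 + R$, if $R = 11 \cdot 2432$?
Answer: $57589$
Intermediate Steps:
$R = 26752$
$30837 + R = 30837 + 26752 = 57589$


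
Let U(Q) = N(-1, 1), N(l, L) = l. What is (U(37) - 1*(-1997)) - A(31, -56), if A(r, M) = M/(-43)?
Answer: 85772/43 ≈ 1994.7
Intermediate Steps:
A(r, M) = -M/43 (A(r, M) = M*(-1/43) = -M/43)
U(Q) = -1
(U(37) - 1*(-1997)) - A(31, -56) = (-1 - 1*(-1997)) - (-1)*(-56)/43 = (-1 + 1997) - 1*56/43 = 1996 - 56/43 = 85772/43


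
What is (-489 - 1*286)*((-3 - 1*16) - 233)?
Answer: 195300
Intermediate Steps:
(-489 - 1*286)*((-3 - 1*16) - 233) = (-489 - 286)*((-3 - 16) - 233) = -775*(-19 - 233) = -775*(-252) = 195300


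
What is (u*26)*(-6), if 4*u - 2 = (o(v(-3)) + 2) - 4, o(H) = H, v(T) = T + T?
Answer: 234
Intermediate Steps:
v(T) = 2*T
u = -3/2 (u = 1/2 + ((2*(-3) + 2) - 4)/4 = 1/2 + ((-6 + 2) - 4)/4 = 1/2 + (-4 - 4)/4 = 1/2 + (1/4)*(-8) = 1/2 - 2 = -3/2 ≈ -1.5000)
(u*26)*(-6) = -3/2*26*(-6) = -39*(-6) = 234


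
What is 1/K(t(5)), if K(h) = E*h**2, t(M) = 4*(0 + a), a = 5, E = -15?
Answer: -1/6000 ≈ -0.00016667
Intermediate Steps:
t(M) = 20 (t(M) = 4*(0 + 5) = 4*5 = 20)
K(h) = -15*h**2
1/K(t(5)) = 1/(-15*20**2) = 1/(-15*400) = 1/(-6000) = -1/6000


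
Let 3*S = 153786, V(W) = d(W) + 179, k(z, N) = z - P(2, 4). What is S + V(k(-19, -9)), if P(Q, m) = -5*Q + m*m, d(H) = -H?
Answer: 51466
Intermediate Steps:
P(Q, m) = m² - 5*Q (P(Q, m) = -5*Q + m² = m² - 5*Q)
k(z, N) = -6 + z (k(z, N) = z - (4² - 5*2) = z - (16 - 10) = z - 1*6 = z - 6 = -6 + z)
V(W) = 179 - W (V(W) = -W + 179 = 179 - W)
S = 51262 (S = (⅓)*153786 = 51262)
S + V(k(-19, -9)) = 51262 + (179 - (-6 - 19)) = 51262 + (179 - 1*(-25)) = 51262 + (179 + 25) = 51262 + 204 = 51466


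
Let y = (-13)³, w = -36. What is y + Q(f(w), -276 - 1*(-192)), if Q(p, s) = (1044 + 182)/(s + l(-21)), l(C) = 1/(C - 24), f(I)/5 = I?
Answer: -8362027/3781 ≈ -2211.6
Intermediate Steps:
f(I) = 5*I
l(C) = 1/(-24 + C)
y = -2197
Q(p, s) = 1226/(-1/45 + s) (Q(p, s) = (1044 + 182)/(s + 1/(-24 - 21)) = 1226/(s + 1/(-45)) = 1226/(s - 1/45) = 1226/(-1/45 + s))
y + Q(f(w), -276 - 1*(-192)) = -2197 + 55170/(-1 + 45*(-276 - 1*(-192))) = -2197 + 55170/(-1 + 45*(-276 + 192)) = -2197 + 55170/(-1 + 45*(-84)) = -2197 + 55170/(-1 - 3780) = -2197 + 55170/(-3781) = -2197 + 55170*(-1/3781) = -2197 - 55170/3781 = -8362027/3781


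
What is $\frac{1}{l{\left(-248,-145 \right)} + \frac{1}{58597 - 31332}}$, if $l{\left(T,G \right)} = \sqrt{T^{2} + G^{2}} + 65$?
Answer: $- \frac{48319741890}{58209641593949} + \frac{743380225 \sqrt{82529}}{58209641593949} \approx 0.0028387$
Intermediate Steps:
$l{\left(T,G \right)} = 65 + \sqrt{G^{2} + T^{2}}$ ($l{\left(T,G \right)} = \sqrt{G^{2} + T^{2}} + 65 = 65 + \sqrt{G^{2} + T^{2}}$)
$\frac{1}{l{\left(-248,-145 \right)} + \frac{1}{58597 - 31332}} = \frac{1}{\left(65 + \sqrt{\left(-145\right)^{2} + \left(-248\right)^{2}}\right) + \frac{1}{58597 - 31332}} = \frac{1}{\left(65 + \sqrt{21025 + 61504}\right) + \frac{1}{27265}} = \frac{1}{\left(65 + \sqrt{82529}\right) + \frac{1}{27265}} = \frac{1}{\frac{1772226}{27265} + \sqrt{82529}}$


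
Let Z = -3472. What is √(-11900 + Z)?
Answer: 6*I*√427 ≈ 123.98*I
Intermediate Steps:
√(-11900 + Z) = √(-11900 - 3472) = √(-15372) = 6*I*√427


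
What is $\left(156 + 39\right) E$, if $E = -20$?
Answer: $-3900$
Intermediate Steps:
$\left(156 + 39\right) E = \left(156 + 39\right) \left(-20\right) = 195 \left(-20\right) = -3900$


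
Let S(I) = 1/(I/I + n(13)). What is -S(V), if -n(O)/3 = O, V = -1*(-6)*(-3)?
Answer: 1/38 ≈ 0.026316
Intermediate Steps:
V = -18 (V = 6*(-3) = -18)
n(O) = -3*O
S(I) = -1/38 (S(I) = 1/(I/I - 3*13) = 1/(1 - 39) = 1/(-38) = -1/38)
-S(V) = -1*(-1/38) = 1/38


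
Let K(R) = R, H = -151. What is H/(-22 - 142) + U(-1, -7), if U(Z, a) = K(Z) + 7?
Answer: 1135/164 ≈ 6.9207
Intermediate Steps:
U(Z, a) = 7 + Z (U(Z, a) = Z + 7 = 7 + Z)
H/(-22 - 142) + U(-1, -7) = -151/(-22 - 142) + (7 - 1) = -151/(-164) + 6 = -151*(-1/164) + 6 = 151/164 + 6 = 1135/164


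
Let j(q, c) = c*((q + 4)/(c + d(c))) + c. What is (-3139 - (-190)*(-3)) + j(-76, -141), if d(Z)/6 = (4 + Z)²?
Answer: -48112322/12497 ≈ -3849.9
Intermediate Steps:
d(Z) = 6*(4 + Z)²
j(q, c) = c + c*(4 + q)/(c + 6*(4 + c)²) (j(q, c) = c*((q + 4)/(c + 6*(4 + c)²)) + c = c*((4 + q)/(c + 6*(4 + c)²)) + c = c*(4 + q)/(c + 6*(4 + c)²) + c = c + c*(4 + q)/(c + 6*(4 + c)²))
(-3139 - (-190)*(-3)) + j(-76, -141) = (-3139 - (-190)*(-3)) - 141*(4 - 141 - 76 + 6*(4 - 141)²)/(-141 + 6*(4 - 141)²) = (-3139 - 190*3) - 141*(4 - 141 - 76 + 6*(-137)²)/(-141 + 6*(-137)²) = (-3139 - 570) - 141*(4 - 141 - 76 + 6*18769)/(-141 + 6*18769) = -3709 - 141*(4 - 141 - 76 + 112614)/(-141 + 112614) = -3709 - 141*112401/112473 = -3709 - 141*1/112473*112401 = -3709 - 1760949/12497 = -48112322/12497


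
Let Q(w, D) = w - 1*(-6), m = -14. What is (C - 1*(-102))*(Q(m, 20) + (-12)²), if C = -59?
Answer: 5848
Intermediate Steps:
Q(w, D) = 6 + w (Q(w, D) = w + 6 = 6 + w)
(C - 1*(-102))*(Q(m, 20) + (-12)²) = (-59 - 1*(-102))*((6 - 14) + (-12)²) = (-59 + 102)*(-8 + 144) = 43*136 = 5848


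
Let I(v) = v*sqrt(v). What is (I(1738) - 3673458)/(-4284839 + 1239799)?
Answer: 1836729/1522520 - 869*sqrt(1738)/1522520 ≈ 1.1826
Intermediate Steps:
I(v) = v**(3/2)
(I(1738) - 3673458)/(-4284839 + 1239799) = (1738**(3/2) - 3673458)/(-4284839 + 1239799) = (1738*sqrt(1738) - 3673458)/(-3045040) = (-3673458 + 1738*sqrt(1738))*(-1/3045040) = 1836729/1522520 - 869*sqrt(1738)/1522520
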